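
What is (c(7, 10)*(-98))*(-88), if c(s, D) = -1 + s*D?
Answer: 595056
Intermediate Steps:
c(s, D) = -1 + D*s
(c(7, 10)*(-98))*(-88) = ((-1 + 10*7)*(-98))*(-88) = ((-1 + 70)*(-98))*(-88) = (69*(-98))*(-88) = -6762*(-88) = 595056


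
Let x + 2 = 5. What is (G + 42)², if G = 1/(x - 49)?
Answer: 3728761/2116 ≈ 1762.2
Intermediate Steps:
x = 3 (x = -2 + 5 = 3)
G = -1/46 (G = 1/(3 - 49) = 1/(-46) = -1/46 ≈ -0.021739)
(G + 42)² = (-1/46 + 42)² = (1931/46)² = 3728761/2116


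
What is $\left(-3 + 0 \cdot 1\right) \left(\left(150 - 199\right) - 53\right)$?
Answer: $306$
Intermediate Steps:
$\left(-3 + 0 \cdot 1\right) \left(\left(150 - 199\right) - 53\right) = \left(-3 + 0\right) \left(\left(150 - 199\right) - 53\right) = - 3 \left(-49 - 53\right) = \left(-3\right) \left(-102\right) = 306$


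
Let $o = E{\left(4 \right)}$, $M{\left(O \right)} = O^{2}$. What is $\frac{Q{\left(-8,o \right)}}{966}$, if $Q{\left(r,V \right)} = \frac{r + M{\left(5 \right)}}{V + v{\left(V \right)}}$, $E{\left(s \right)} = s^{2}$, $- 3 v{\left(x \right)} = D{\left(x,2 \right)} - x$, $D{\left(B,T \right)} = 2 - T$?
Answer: $\frac{17}{20608} \approx 0.00082492$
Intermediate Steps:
$v{\left(x \right)} = \frac{x}{3}$ ($v{\left(x \right)} = - \frac{\left(2 - 2\right) - x}{3} = - \frac{0 - x}{3} = - \frac{\left(-1\right) x}{3} = \frac{x}{3}$)
$o = 16$ ($o = 4^{2} = 16$)
$Q{\left(r,V \right)} = \frac{3 \left(25 + r\right)}{4 V}$ ($Q{\left(r,V \right)} = \frac{r + 5^{2}}{V + \frac{V}{3}} = \frac{r + 25}{\frac{4}{3} V} = \left(25 + r\right) \frac{3}{4 V} = \frac{3 \left(25 + r\right)}{4 V}$)
$\frac{Q{\left(-8,o \right)}}{966} = \frac{\frac{3}{4} \cdot \frac{1}{16} \left(25 - 8\right)}{966} = \frac{3}{4} \cdot \frac{1}{16} \cdot 17 \cdot \frac{1}{966} = \frac{51}{64} \cdot \frac{1}{966} = \frac{17}{20608}$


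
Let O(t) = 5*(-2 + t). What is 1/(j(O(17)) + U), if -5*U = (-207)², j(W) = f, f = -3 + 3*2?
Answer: -5/42834 ≈ -0.00011673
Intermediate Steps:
f = 3 (f = -3 + 6 = 3)
O(t) = -10 + 5*t
j(W) = 3
U = -42849/5 (U = -⅕*(-207)² = -⅕*42849 = -42849/5 ≈ -8569.8)
1/(j(O(17)) + U) = 1/(3 - 42849/5) = 1/(-42834/5) = -5/42834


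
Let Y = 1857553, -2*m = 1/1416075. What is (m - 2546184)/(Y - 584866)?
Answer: -7211175015601/3604440487050 ≈ -2.0006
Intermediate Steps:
m = -1/2832150 (m = -½/1416075 = -½*1/1416075 = -1/2832150 ≈ -3.5309e-7)
(m - 2546184)/(Y - 584866) = (-1/2832150 - 2546184)/(1857553 - 584866) = -7211175015601/2832150/1272687 = -7211175015601/2832150*1/1272687 = -7211175015601/3604440487050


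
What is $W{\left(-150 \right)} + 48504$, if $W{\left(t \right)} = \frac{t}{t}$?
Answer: $48505$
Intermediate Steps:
$W{\left(t \right)} = 1$
$W{\left(-150 \right)} + 48504 = 1 + 48504 = 48505$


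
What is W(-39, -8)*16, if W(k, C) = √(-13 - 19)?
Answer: 64*I*√2 ≈ 90.51*I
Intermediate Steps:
W(k, C) = 4*I*√2 (W(k, C) = √(-32) = 4*I*√2)
W(-39, -8)*16 = (4*I*√2)*16 = 64*I*√2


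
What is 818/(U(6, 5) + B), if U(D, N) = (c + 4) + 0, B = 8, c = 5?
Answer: 818/17 ≈ 48.118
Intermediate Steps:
U(D, N) = 9 (U(D, N) = (5 + 4) + 0 = 9 + 0 = 9)
818/(U(6, 5) + B) = 818/(9 + 8) = 818/17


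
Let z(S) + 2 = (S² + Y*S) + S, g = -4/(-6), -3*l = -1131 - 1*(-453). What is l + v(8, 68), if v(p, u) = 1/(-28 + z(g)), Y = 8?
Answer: 47903/212 ≈ 225.96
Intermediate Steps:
l = 226 (l = -(-1131 - 1*(-453))/3 = -(-1131 + 453)/3 = -⅓*(-678) = 226)
g = ⅔ (g = -4*(-⅙) = ⅔ ≈ 0.66667)
z(S) = -2 + S² + 9*S (z(S) = -2 + ((S² + 8*S) + S) = -2 + (S² + 9*S) = -2 + S² + 9*S)
v(p, u) = -9/212 (v(p, u) = 1/(-28 + (-2 + (⅔)² + 9*(⅔))) = 1/(-28 + (-2 + 4/9 + 6)) = 1/(-28 + 40/9) = 1/(-212/9) = -9/212)
l + v(8, 68) = 226 - 9/212 = 47903/212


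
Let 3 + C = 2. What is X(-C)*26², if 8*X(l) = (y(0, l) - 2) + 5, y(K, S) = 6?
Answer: 1521/2 ≈ 760.50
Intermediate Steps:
C = -1 (C = -3 + 2 = -1)
X(l) = 9/8 (X(l) = ((6 - 2) + 5)/8 = (4 + 5)/8 = (⅛)*9 = 9/8)
X(-C)*26² = (9/8)*26² = (9/8)*676 = 1521/2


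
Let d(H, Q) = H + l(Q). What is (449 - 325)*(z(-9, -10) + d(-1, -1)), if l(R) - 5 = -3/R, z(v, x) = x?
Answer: -372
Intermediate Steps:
l(R) = 5 - 3/R
d(H, Q) = 5 + H - 3/Q (d(H, Q) = H + (5 - 3/Q) = 5 + H - 3/Q)
(449 - 325)*(z(-9, -10) + d(-1, -1)) = (449 - 325)*(-10 + (5 - 1 - 3/(-1))) = 124*(-10 + (5 - 1 - 3*(-1))) = 124*(-10 + (5 - 1 + 3)) = 124*(-10 + 7) = 124*(-3) = -372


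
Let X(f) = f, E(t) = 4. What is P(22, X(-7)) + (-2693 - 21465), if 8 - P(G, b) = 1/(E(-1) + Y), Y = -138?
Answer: -3236099/134 ≈ -24150.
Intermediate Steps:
P(G, b) = 1073/134 (P(G, b) = 8 - 1/(4 - 138) = 8 - 1/(-134) = 8 - 1*(-1/134) = 8 + 1/134 = 1073/134)
P(22, X(-7)) + (-2693 - 21465) = 1073/134 + (-2693 - 21465) = 1073/134 - 24158 = -3236099/134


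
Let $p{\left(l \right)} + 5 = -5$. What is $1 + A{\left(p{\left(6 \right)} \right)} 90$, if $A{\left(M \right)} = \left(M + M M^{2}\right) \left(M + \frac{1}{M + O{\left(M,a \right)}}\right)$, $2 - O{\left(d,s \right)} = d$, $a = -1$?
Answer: $863551$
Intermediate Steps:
$O{\left(d,s \right)} = 2 - d$
$p{\left(l \right)} = -10$ ($p{\left(l \right)} = -5 - 5 = -10$)
$A{\left(M \right)} = \left(\frac{1}{2} + M\right) \left(M + M^{3}\right)$ ($A{\left(M \right)} = \left(M + M M^{2}\right) \left(M + \frac{1}{M - \left(-2 + M\right)}\right) = \left(M + M^{3}\right) \left(M + \frac{1}{2}\right) = \left(M + M^{3}\right) \left(\frac{1}{2} + M\right) = \left(\frac{1}{2} + M\right) \left(M + M^{3}\right)$)
$1 + A{\left(p{\left(6 \right)} \right)} 90 = 1 + - 10 \left(\frac{1}{2} - 10 + \left(-10\right)^{3} + \frac{\left(-10\right)^{2}}{2}\right) 90 = 1 + - 10 \left(\frac{1}{2} - 10 - 1000 + \frac{1}{2} \cdot 100\right) 90 = 1 + - 10 \left(\frac{1}{2} - 10 - 1000 + 50\right) 90 = 1 + \left(-10\right) \left(- \frac{1919}{2}\right) 90 = 1 + 9595 \cdot 90 = 1 + 863550 = 863551$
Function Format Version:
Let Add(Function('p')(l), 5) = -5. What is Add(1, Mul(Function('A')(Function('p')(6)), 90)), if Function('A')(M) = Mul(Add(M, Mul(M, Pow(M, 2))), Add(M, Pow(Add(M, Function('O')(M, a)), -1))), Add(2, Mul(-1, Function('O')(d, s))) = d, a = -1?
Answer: 863551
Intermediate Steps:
Function('O')(d, s) = Add(2, Mul(-1, d))
Function('p')(l) = -10 (Function('p')(l) = Add(-5, -5) = -10)
Function('A')(M) = Mul(Add(Rational(1, 2), M), Add(M, Pow(M, 3))) (Function('A')(M) = Mul(Add(M, Mul(M, Pow(M, 2))), Add(M, Pow(Add(M, Add(2, Mul(-1, M))), -1))) = Mul(Add(M, Pow(M, 3)), Add(M, Pow(2, -1))) = Mul(Add(M, Pow(M, 3)), Add(M, Rational(1, 2))) = Mul(Add(M, Pow(M, 3)), Add(Rational(1, 2), M)) = Mul(Add(Rational(1, 2), M), Add(M, Pow(M, 3))))
Add(1, Mul(Function('A')(Function('p')(6)), 90)) = Add(1, Mul(Mul(-10, Add(Rational(1, 2), -10, Pow(-10, 3), Mul(Rational(1, 2), Pow(-10, 2)))), 90)) = Add(1, Mul(Mul(-10, Add(Rational(1, 2), -10, -1000, Mul(Rational(1, 2), 100))), 90)) = Add(1, Mul(Mul(-10, Add(Rational(1, 2), -10, -1000, 50)), 90)) = Add(1, Mul(Mul(-10, Rational(-1919, 2)), 90)) = Add(1, Mul(9595, 90)) = Add(1, 863550) = 863551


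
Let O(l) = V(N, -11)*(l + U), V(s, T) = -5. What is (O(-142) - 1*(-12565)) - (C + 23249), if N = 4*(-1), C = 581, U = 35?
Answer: -10730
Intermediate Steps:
N = -4
O(l) = -175 - 5*l (O(l) = -5*(l + 35) = -5*(35 + l) = -175 - 5*l)
(O(-142) - 1*(-12565)) - (C + 23249) = ((-175 - 5*(-142)) - 1*(-12565)) - (581 + 23249) = ((-175 + 710) + 12565) - 1*23830 = (535 + 12565) - 23830 = 13100 - 23830 = -10730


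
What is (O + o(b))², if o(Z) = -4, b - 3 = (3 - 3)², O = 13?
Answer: 81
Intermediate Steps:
b = 3 (b = 3 + (3 - 3)² = 3 + 0² = 3 + 0 = 3)
(O + o(b))² = (13 - 4)² = 9² = 81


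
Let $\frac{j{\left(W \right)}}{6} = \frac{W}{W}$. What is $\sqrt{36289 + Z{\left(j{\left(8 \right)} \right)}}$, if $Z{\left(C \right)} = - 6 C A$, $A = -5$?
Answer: $\sqrt{36469} \approx 190.97$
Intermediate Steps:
$j{\left(W \right)} = 6$ ($j{\left(W \right)} = 6 \frac{W}{W} = 6 \cdot 1 = 6$)
$Z{\left(C \right)} = 30 C$ ($Z{\left(C \right)} = - 6 C \left(-5\right) = 30 C$)
$\sqrt{36289 + Z{\left(j{\left(8 \right)} \right)}} = \sqrt{36289 + 30 \cdot 6} = \sqrt{36289 + 180} = \sqrt{36469}$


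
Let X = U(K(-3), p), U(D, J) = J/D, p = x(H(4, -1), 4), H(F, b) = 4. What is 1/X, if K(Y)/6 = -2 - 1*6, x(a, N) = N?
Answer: -12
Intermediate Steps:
K(Y) = -48 (K(Y) = 6*(-2 - 1*6) = 6*(-2 - 6) = 6*(-8) = -48)
p = 4
X = -1/12 (X = 4/(-48) = 4*(-1/48) = -1/12 ≈ -0.083333)
1/X = 1/(-1/12) = -12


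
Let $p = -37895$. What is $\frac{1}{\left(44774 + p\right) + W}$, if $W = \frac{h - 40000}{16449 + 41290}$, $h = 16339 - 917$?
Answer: $\frac{57739}{397162003} \approx 0.00014538$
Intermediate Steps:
$h = 15422$ ($h = 16339 - 917 = 15422$)
$W = - \frac{24578}{57739}$ ($W = \frac{15422 - 40000}{16449 + 41290} = - \frac{24578}{57739} \approx -0.42567$)
$\frac{1}{\left(44774 + p\right) + W} = \frac{1}{\left(44774 - 37895\right) - \frac{24578}{57739}} = \frac{1}{6879 - \frac{24578}{57739}} = \frac{1}{\frac{397162003}{57739}} = \frac{57739}{397162003}$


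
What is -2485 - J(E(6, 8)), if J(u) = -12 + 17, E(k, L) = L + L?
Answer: -2490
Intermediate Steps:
E(k, L) = 2*L
J(u) = 5
-2485 - J(E(6, 8)) = -2485 - 1*5 = -2485 - 5 = -2490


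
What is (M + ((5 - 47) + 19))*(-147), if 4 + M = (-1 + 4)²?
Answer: 2646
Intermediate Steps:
M = 5 (M = -4 + (-1 + 4)² = -4 + 3² = -4 + 9 = 5)
(M + ((5 - 47) + 19))*(-147) = (5 + ((5 - 47) + 19))*(-147) = (5 + (-42 + 19))*(-147) = (5 - 23)*(-147) = -18*(-147) = 2646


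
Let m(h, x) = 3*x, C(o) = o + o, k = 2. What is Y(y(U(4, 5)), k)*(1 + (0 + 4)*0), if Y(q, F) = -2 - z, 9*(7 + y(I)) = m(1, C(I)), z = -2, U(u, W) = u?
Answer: 0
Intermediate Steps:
C(o) = 2*o
y(I) = -7 + 2*I/3 (y(I) = -7 + (3*(2*I))/9 = -7 + (6*I)/9 = -7 + 2*I/3)
Y(q, F) = 0 (Y(q, F) = -2 - 1*(-2) = -2 + 2 = 0)
Y(y(U(4, 5)), k)*(1 + (0 + 4)*0) = 0*(1 + (0 + 4)*0) = 0*(1 + 4*0) = 0*(1 + 0) = 0*1 = 0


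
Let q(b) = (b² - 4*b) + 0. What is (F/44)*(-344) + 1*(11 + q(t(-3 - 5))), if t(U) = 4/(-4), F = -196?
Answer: 17032/11 ≈ 1548.4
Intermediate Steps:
t(U) = -1 (t(U) = 4*(-¼) = -1)
q(b) = b² - 4*b
(F/44)*(-344) + 1*(11 + q(t(-3 - 5))) = -196/44*(-344) + 1*(11 - (-4 - 1)) = -196*1/44*(-344) + 1*(11 - 1*(-5)) = -49/11*(-344) + 1*(11 + 5) = 16856/11 + 1*16 = 16856/11 + 16 = 17032/11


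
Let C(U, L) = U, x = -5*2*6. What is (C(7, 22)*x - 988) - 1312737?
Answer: -1314145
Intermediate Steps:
x = -60 (x = -10*6 = -60)
(C(7, 22)*x - 988) - 1312737 = (7*(-60) - 988) - 1312737 = (-420 - 988) - 1312737 = -1408 - 1312737 = -1314145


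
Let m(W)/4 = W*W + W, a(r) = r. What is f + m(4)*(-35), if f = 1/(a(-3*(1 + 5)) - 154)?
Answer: -481601/172 ≈ -2800.0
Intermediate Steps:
m(W) = 4*W + 4*W² (m(W) = 4*(W*W + W) = 4*(W² + W) = 4*(W + W²) = 4*W + 4*W²)
f = -1/172 (f = 1/(-3*(1 + 5) - 154) = 1/(-3*6 - 154) = 1/(-18 - 154) = 1/(-172) = -1/172 ≈ -0.0058140)
f + m(4)*(-35) = -1/172 + (4*4*(1 + 4))*(-35) = -1/172 + (4*4*5)*(-35) = -1/172 + 80*(-35) = -1/172 - 2800 = -481601/172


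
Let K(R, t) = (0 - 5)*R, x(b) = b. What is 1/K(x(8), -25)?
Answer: -1/40 ≈ -0.025000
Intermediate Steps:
K(R, t) = -5*R
1/K(x(8), -25) = 1/(-5*8) = 1/(-40) = -1/40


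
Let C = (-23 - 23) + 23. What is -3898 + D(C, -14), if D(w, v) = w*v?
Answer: -3576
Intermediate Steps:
C = -23 (C = -46 + 23 = -23)
D(w, v) = v*w
-3898 + D(C, -14) = -3898 - 14*(-23) = -3898 + 322 = -3576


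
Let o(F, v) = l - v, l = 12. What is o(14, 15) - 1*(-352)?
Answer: 349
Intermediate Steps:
o(F, v) = 12 - v
o(14, 15) - 1*(-352) = (12 - 1*15) - 1*(-352) = (12 - 15) + 352 = -3 + 352 = 349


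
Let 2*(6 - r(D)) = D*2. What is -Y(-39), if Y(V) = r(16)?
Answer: 10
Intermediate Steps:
r(D) = 6 - D (r(D) = 6 - D*2/2 = 6 - D)
Y(V) = -10 (Y(V) = 6 - 1*16 = 6 - 16 = -10)
-Y(-39) = -1*(-10) = 10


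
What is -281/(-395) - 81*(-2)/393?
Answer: 58141/51745 ≈ 1.1236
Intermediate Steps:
-281/(-395) - 81*(-2)/393 = -281*(-1/395) + 162*(1/393) = 281/395 + 54/131 = 58141/51745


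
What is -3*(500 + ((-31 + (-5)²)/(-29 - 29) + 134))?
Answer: -55167/29 ≈ -1902.3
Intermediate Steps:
-3*(500 + ((-31 + (-5)²)/(-29 - 29) + 134)) = -3*(500 + ((-31 + 25)/(-58) + 134)) = -3*(500 + (-6*(-1/58) + 134)) = -3*(500 + (3/29 + 134)) = -3*(500 + 3889/29) = -3*18389/29 = -55167/29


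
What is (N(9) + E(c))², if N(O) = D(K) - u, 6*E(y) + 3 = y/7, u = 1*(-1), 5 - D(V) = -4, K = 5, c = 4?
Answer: 162409/1764 ≈ 92.069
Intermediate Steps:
D(V) = 9 (D(V) = 5 - 1*(-4) = 5 + 4 = 9)
u = -1
E(y) = -½ + y/42 (E(y) = -½ + (y/7)/6 = -½ + y/42)
N(O) = 10 (N(O) = 9 - 1*(-1) = 9 + 1 = 10)
(N(9) + E(c))² = (10 + (-½ + (1/42)*4))² = (10 + (-½ + 2/21))² = (10 - 17/42)² = (403/42)² = 162409/1764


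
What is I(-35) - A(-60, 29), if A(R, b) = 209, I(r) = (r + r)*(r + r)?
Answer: 4691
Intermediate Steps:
I(r) = 4*r**2 (I(r) = (2*r)*(2*r) = 4*r**2)
I(-35) - A(-60, 29) = 4*(-35)**2 - 1*209 = 4*1225 - 209 = 4900 - 209 = 4691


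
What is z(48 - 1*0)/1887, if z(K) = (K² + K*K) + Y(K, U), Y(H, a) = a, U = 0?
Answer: 1536/629 ≈ 2.4420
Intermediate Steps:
z(K) = 2*K² (z(K) = (K² + K*K) + 0 = (K² + K²) + 0 = 2*K² + 0 = 2*K²)
z(48 - 1*0)/1887 = (2*(48 - 1*0)²)/1887 = (2*(48 + 0)²)*(1/1887) = (2*48²)*(1/1887) = (2*2304)*(1/1887) = 4608*(1/1887) = 1536/629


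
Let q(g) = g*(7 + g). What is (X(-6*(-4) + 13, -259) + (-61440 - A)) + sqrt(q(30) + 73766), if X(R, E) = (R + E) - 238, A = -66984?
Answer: 5084 + 2*sqrt(18719) ≈ 5357.6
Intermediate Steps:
X(R, E) = -238 + E + R (X(R, E) = (E + R) - 238 = -238 + E + R)
(X(-6*(-4) + 13, -259) + (-61440 - A)) + sqrt(q(30) + 73766) = ((-238 - 259 + (-6*(-4) + 13)) + (-61440 - 1*(-66984))) + sqrt(30*(7 + 30) + 73766) = ((-238 - 259 + (24 + 13)) + (-61440 + 66984)) + sqrt(30*37 + 73766) = ((-238 - 259 + 37) + 5544) + sqrt(1110 + 73766) = (-460 + 5544) + sqrt(74876) = 5084 + 2*sqrt(18719)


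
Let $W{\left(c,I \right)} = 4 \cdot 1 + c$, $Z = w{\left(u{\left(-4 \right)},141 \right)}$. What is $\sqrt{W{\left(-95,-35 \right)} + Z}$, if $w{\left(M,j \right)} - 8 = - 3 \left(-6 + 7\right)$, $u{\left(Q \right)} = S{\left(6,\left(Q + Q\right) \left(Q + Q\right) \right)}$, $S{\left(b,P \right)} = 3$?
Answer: $i \sqrt{86} \approx 9.2736 i$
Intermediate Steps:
$u{\left(Q \right)} = 3$
$w{\left(M,j \right)} = 5$ ($w{\left(M,j \right)} = 8 - 3 \left(-6 + 7\right) = 8 - 3 = 5$)
$Z = 5$
$W{\left(c,I \right)} = 4 + c$
$\sqrt{W{\left(-95,-35 \right)} + Z} = \sqrt{\left(4 - 95\right) + 5} = \sqrt{-91 + 5} = \sqrt{-86} = i \sqrt{86}$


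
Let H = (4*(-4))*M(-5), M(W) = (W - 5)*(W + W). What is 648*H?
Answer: -1036800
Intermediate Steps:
M(W) = 2*W*(-5 + W) (M(W) = (-5 + W)*(2*W) = 2*W*(-5 + W))
H = -1600 (H = (4*(-4))*(2*(-5)*(-5 - 5)) = -32*(-5)*(-10) = -16*100 = -1600)
648*H = 648*(-1600) = -1036800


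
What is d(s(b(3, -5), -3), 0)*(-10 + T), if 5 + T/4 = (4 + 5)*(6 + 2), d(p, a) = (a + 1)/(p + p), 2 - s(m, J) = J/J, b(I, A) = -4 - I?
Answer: 129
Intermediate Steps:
s(m, J) = 1 (s(m, J) = 2 - J/J = 2 - 1*1 = 2 - 1 = 1)
d(p, a) = (1 + a)/(2*p) (d(p, a) = (1 + a)/((2*p)) = (1 + a)*(1/(2*p)) = (1 + a)/(2*p))
T = 268 (T = -20 + 4*((4 + 5)*(6 + 2)) = -20 + 4*(9*8) = -20 + 4*72 = -20 + 288 = 268)
d(s(b(3, -5), -3), 0)*(-10 + T) = ((½)*(1 + 0)/1)*(-10 + 268) = ((½)*1*1)*258 = (½)*258 = 129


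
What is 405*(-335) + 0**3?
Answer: -135675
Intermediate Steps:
405*(-335) + 0**3 = -135675 + 0 = -135675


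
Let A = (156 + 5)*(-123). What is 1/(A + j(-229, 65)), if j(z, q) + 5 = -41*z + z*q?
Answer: -1/25304 ≈ -3.9519e-5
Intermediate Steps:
j(z, q) = -5 - 41*z + q*z (j(z, q) = -5 + (-41*z + z*q) = -5 + (-41*z + q*z) = -5 - 41*z + q*z)
A = -19803 (A = 161*(-123) = -19803)
1/(A + j(-229, 65)) = 1/(-19803 + (-5 - 41*(-229) + 65*(-229))) = 1/(-19803 + (-5 + 9389 - 14885)) = 1/(-19803 - 5501) = 1/(-25304) = -1/25304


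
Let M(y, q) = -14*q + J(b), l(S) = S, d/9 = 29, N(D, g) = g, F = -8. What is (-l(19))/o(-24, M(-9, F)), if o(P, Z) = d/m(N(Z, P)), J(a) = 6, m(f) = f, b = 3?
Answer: 152/87 ≈ 1.7471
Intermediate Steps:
d = 261 (d = 9*29 = 261)
M(y, q) = 6 - 14*q (M(y, q) = -14*q + 6 = 6 - 14*q)
o(P, Z) = 261/P
(-l(19))/o(-24, M(-9, F)) = (-1*19)/((261/(-24))) = -19/(261*(-1/24)) = -19/(-87/8) = -19*(-8/87) = 152/87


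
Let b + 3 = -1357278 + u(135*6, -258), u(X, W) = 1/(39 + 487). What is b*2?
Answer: -713929805/263 ≈ -2.7146e+6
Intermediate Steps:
u(X, W) = 1/526
b = -713929805/526 (b = -3 + (-1357278 + 1/526) = -3 - 713928227/526 = -713929805/526 ≈ -1.3573e+6)
b*2 = -713929805/526*2 = -713929805/263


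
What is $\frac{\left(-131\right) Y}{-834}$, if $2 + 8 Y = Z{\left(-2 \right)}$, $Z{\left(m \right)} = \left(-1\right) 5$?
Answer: $- \frac{917}{6672} \approx -0.13744$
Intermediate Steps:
$Z{\left(m \right)} = -5$
$Y = - \frac{7}{8}$ ($Y = - \frac{1}{4} + \frac{1}{8} \left(-5\right) = - \frac{1}{4} - \frac{5}{8} = - \frac{7}{8} \approx -0.875$)
$\frac{\left(-131\right) Y}{-834} = \frac{\left(-131\right) \left(- \frac{7}{8}\right)}{-834} = \frac{917}{8} \left(- \frac{1}{834}\right) = - \frac{917}{6672}$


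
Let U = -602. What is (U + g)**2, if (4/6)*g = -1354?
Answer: 6932689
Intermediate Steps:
g = -2031 (g = (3/2)*(-1354) = -2031)
(U + g)**2 = (-602 - 2031)**2 = (-2633)**2 = 6932689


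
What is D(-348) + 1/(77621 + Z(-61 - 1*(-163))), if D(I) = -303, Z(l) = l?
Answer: -23550068/77723 ≈ -303.00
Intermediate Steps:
D(-348) + 1/(77621 + Z(-61 - 1*(-163))) = -303 + 1/(77621 + (-61 - 1*(-163))) = -303 + 1/(77621 + (-61 + 163)) = -303 + 1/(77621 + 102) = -303 + 1/77723 = -23550068/77723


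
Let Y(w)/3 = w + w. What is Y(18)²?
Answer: 11664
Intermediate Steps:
Y(w) = 6*w (Y(w) = 3*(w + w) = 3*(2*w) = 6*w)
Y(18)² = (6*18)² = 108² = 11664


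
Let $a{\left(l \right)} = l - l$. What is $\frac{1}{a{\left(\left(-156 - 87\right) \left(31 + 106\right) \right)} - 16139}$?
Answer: $- \frac{1}{16139} \approx -6.1962 \cdot 10^{-5}$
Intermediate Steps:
$a{\left(l \right)} = 0$
$\frac{1}{a{\left(\left(-156 - 87\right) \left(31 + 106\right) \right)} - 16139} = \frac{1}{0 - 16139} = \frac{1}{-16139} = - \frac{1}{16139}$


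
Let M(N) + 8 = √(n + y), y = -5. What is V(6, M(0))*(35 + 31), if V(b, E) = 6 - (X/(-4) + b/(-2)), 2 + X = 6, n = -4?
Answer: 660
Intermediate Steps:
X = 4 (X = -2 + 6 = 4)
M(N) = -8 + 3*I (M(N) = -8 + √(-4 - 5) = -8 + √(-9) = -8 + 3*I)
V(b, E) = 7 + b/2 (V(b, E) = 6 - (4/(-4) + b/(-2)) = 6 - (4*(-¼) + b*(-½)) = 6 - (-1 - b/2) = 6 + (1 + b/2) = 7 + b/2)
V(6, M(0))*(35 + 31) = (7 + (½)*6)*(35 + 31) = (7 + 3)*66 = 10*66 = 660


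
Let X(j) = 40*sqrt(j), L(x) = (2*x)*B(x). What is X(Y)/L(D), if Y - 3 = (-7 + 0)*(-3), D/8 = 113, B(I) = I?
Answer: 5*sqrt(6)/102152 ≈ 0.00011989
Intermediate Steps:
D = 904 (D = 8*113 = 904)
Y = 24 (Y = 3 + (-7 + 0)*(-3) = 3 - 7*(-3) = 3 + 21 = 24)
L(x) = 2*x**2 (L(x) = (2*x)*x = 2*x**2)
X(Y)/L(D) = (40*sqrt(24))/((2*904**2)) = (40*(2*sqrt(6)))/((2*817216)) = (80*sqrt(6))/1634432 = (80*sqrt(6))*(1/1634432) = 5*sqrt(6)/102152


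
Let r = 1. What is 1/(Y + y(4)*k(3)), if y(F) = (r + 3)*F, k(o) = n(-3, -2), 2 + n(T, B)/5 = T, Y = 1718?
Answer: 1/1318 ≈ 0.00075873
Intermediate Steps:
n(T, B) = -10 + 5*T
k(o) = -25 (k(o) = -10 + 5*(-3) = -10 - 15 = -25)
y(F) = 4*F (y(F) = (1 + 3)*F = 4*F)
1/(Y + y(4)*k(3)) = 1/(1718 + (4*4)*(-25)) = 1/(1718 + 16*(-25)) = 1/(1718 - 400) = 1/1318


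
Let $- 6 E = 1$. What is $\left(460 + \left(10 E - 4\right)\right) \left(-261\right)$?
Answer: $-118581$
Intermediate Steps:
$E = - \frac{1}{6}$ ($E = \left(- \frac{1}{6}\right) 1 = - \frac{1}{6} \approx -0.16667$)
$\left(460 + \left(10 E - 4\right)\right) \left(-261\right) = \left(460 + \left(10 \left(- \frac{1}{6}\right) - 4\right)\right) \left(-261\right) = \left(460 - \frac{17}{3}\right) \left(-261\right) = \frac{1363}{3} \left(-261\right) = -118581$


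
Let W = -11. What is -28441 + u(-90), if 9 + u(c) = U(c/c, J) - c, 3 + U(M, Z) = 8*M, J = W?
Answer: -28355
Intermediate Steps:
J = -11
U(M, Z) = -3 + 8*M
u(c) = -4 - c (u(c) = -9 + ((-3 + 8*(c/c)) - c) = -9 + ((-3 + 8*1) - c) = -9 + ((-3 + 8) - c) = -9 + (5 - c) = -4 - c)
-28441 + u(-90) = -28441 + (-4 - 1*(-90)) = -28441 + (-4 + 90) = -28441 + 86 = -28355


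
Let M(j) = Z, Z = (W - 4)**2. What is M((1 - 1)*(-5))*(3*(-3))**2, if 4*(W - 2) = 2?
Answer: 729/4 ≈ 182.25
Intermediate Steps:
W = 5/2 (W = 2 + (1/4)*2 = 2 + 1/2 = 5/2 ≈ 2.5000)
Z = 9/4 (Z = (5/2 - 4)**2 = (-3/2)**2 = 9/4 ≈ 2.2500)
M(j) = 9/4
M((1 - 1)*(-5))*(3*(-3))**2 = 9*(3*(-3))**2/4 = (9/4)*(-9)**2 = (9/4)*81 = 729/4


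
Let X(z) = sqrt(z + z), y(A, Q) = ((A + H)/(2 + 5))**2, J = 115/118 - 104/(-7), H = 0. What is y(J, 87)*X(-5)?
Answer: 171007929*I*sqrt(10)/33431524 ≈ 16.176*I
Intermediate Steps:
J = 13077/826 (J = 115*(1/118) - 104*(-1/7) = 115/118 + 104/7 = 13077/826 ≈ 15.832)
y(A, Q) = A**2/49 (y(A, Q) = ((A + 0)/(2 + 5))**2 = (A/7)**2 = A**2/49)
X(z) = sqrt(2)*sqrt(z) (X(z) = sqrt(2*z) = sqrt(2)*sqrt(z))
y(J, 87)*X(-5) = ((13077/826)**2/49)*(sqrt(2)*sqrt(-5)) = ((1/49)*(171007929/682276))*(sqrt(2)*(I*sqrt(5))) = 171007929*(I*sqrt(10))/33431524 = 171007929*I*sqrt(10)/33431524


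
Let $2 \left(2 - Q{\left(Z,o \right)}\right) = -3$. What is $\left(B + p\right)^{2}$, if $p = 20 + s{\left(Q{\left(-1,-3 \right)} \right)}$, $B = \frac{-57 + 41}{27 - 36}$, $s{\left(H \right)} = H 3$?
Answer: $\frac{337561}{324} \approx 1041.9$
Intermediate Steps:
$Q{\left(Z,o \right)} = \frac{7}{2}$ ($Q{\left(Z,o \right)} = 2 - - \frac{3}{2} = 2 + \frac{3}{2} = \frac{7}{2}$)
$s{\left(H \right)} = 3 H$
$B = \frac{16}{9}$ ($B = - \frac{16}{-9} = \left(-16\right) \left(- \frac{1}{9}\right) = \frac{16}{9} \approx 1.7778$)
$p = \frac{61}{2}$ ($p = 20 + 3 \cdot \frac{7}{2} = 20 + \frac{21}{2} = \frac{61}{2} \approx 30.5$)
$\left(B + p\right)^{2} = \left(\frac{16}{9} + \frac{61}{2}\right)^{2} = \left(\frac{581}{18}\right)^{2} = \frac{337561}{324}$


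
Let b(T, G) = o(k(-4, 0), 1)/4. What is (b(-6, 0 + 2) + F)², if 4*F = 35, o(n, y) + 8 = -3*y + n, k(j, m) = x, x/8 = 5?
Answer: 256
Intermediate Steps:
x = 40 (x = 8*5 = 40)
k(j, m) = 40
o(n, y) = -8 + n - 3*y (o(n, y) = -8 + (-3*y + n) = -8 + (n - 3*y) = -8 + n - 3*y)
F = 35/4 (F = (¼)*35 = 35/4 ≈ 8.7500)
b(T, G) = 29/4 (b(T, G) = (-8 + 40 - 3*1)/4 = (-8 + 40 - 3)*(¼) = 29*(¼) = 29/4)
(b(-6, 0 + 2) + F)² = (29/4 + 35/4)² = 16² = 256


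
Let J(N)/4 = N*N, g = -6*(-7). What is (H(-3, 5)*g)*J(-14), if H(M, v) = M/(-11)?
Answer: 98784/11 ≈ 8980.4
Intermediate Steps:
g = 42
H(M, v) = -M/11 (H(M, v) = M*(-1/11) = -M/11)
J(N) = 4*N² (J(N) = 4*(N*N) = 4*N²)
(H(-3, 5)*g)*J(-14) = (-1/11*(-3)*42)*(4*(-14)²) = ((3/11)*42)*(4*196) = (126/11)*784 = 98784/11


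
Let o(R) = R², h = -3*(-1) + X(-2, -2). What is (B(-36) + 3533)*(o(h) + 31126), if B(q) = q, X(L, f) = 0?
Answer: 108879095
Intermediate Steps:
h = 3 (h = -3*(-1) + 0 = 3 + 0 = 3)
(B(-36) + 3533)*(o(h) + 31126) = (-36 + 3533)*(3² + 31126) = 3497*(9 + 31126) = 3497*31135 = 108879095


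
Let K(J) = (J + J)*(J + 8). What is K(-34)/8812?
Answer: 442/2203 ≈ 0.20064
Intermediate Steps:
K(J) = 2*J*(8 + J) (K(J) = (2*J)*(8 + J) = 2*J*(8 + J))
K(-34)/8812 = (2*(-34)*(8 - 34))/8812 = (2*(-34)*(-26))*(1/8812) = 1768*(1/8812) = 442/2203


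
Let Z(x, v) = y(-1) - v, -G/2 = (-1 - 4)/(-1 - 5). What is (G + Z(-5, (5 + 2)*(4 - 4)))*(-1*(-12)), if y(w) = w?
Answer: -32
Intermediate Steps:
G = -5/3 (G = -2*(-1 - 4)/(-1 - 5) = -(-10)/(-6) = -(-10)*(-1)/6 = -2*⅚ = -5/3 ≈ -1.6667)
Z(x, v) = -1 - v
(G + Z(-5, (5 + 2)*(4 - 4)))*(-1*(-12)) = (-5/3 + (-1 - (5 + 2)*(4 - 4)))*(-1*(-12)) = (-5/3 + (-1 - 7*0))*12 = (-5/3 + (-1 - 1*0))*12 = (-5/3 + (-1 + 0))*12 = (-5/3 - 1)*12 = -8/3*12 = -32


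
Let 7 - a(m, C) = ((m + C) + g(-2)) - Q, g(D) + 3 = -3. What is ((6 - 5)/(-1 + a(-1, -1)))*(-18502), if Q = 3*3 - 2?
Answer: -18502/21 ≈ -881.05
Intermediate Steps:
g(D) = -6 (g(D) = -3 - 3 = -6)
Q = 7 (Q = 9 - 2 = 7)
a(m, C) = 20 - C - m (a(m, C) = 7 - (((m + C) - 6) - 1*7) = 7 - (((C + m) - 6) - 7) = 7 - ((-6 + C + m) - 7) = 7 - (-13 + C + m) = 7 + (13 - C - m) = 20 - C - m)
((6 - 5)/(-1 + a(-1, -1)))*(-18502) = ((6 - 5)/(-1 + (20 - 1*(-1) - 1*(-1))))*(-18502) = (1/(-1 + (20 + 1 + 1)))*(-18502) = (1/(-1 + 22))*(-18502) = (1/21)*(-18502) = -18502/21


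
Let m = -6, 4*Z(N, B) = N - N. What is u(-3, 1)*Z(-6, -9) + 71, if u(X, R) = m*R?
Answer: 71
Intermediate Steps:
Z(N, B) = 0 (Z(N, B) = (N - N)/4 = (1/4)*0 = 0)
u(X, R) = -6*R
u(-3, 1)*Z(-6, -9) + 71 = -6*1*0 + 71 = -6*0 + 71 = 0 + 71 = 71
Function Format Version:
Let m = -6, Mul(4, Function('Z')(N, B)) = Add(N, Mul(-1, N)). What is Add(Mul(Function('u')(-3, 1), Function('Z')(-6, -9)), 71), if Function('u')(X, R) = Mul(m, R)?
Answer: 71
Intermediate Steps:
Function('Z')(N, B) = 0 (Function('Z')(N, B) = Mul(Rational(1, 4), Add(N, Mul(-1, N))) = Mul(Rational(1, 4), 0) = 0)
Function('u')(X, R) = Mul(-6, R)
Add(Mul(Function('u')(-3, 1), Function('Z')(-6, -9)), 71) = Add(Mul(Mul(-6, 1), 0), 71) = Add(Mul(-6, 0), 71) = Add(0, 71) = 71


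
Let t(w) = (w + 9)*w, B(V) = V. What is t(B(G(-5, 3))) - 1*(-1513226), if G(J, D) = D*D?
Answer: 1513388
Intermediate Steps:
G(J, D) = D²
t(w) = w*(9 + w) (t(w) = (9 + w)*w = w*(9 + w))
t(B(G(-5, 3))) - 1*(-1513226) = 3²*(9 + 3²) - 1*(-1513226) = 9*(9 + 9) + 1513226 = 9*18 + 1513226 = 162 + 1513226 = 1513388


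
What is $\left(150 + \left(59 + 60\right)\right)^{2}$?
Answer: $72361$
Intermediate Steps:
$\left(150 + \left(59 + 60\right)\right)^{2} = \left(150 + 119\right)^{2} = 269^{2} = 72361$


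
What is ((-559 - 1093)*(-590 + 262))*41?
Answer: 22216096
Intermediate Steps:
((-559 - 1093)*(-590 + 262))*41 = -1652*(-328)*41 = 541856*41 = 22216096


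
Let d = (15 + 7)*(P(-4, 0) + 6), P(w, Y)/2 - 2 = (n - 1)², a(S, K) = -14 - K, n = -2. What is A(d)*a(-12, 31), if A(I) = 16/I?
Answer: -90/77 ≈ -1.1688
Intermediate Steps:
P(w, Y) = 22 (P(w, Y) = 4 + 2*(-2 - 1)² = 4 + 2*(-3)² = 4 + 2*9 = 4 + 18 = 22)
d = 616 (d = (15 + 7)*(22 + 6) = 22*28 = 616)
A(d)*a(-12, 31) = (16/616)*(-14 - 1*31) = (16*(1/616))*(-14 - 31) = (2/77)*(-45) = -90/77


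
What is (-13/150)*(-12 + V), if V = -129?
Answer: 611/50 ≈ 12.220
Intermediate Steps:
(-13/150)*(-12 + V) = (-13/150)*(-12 - 129) = -13*1/150*(-141) = -13/150*(-141) = 611/50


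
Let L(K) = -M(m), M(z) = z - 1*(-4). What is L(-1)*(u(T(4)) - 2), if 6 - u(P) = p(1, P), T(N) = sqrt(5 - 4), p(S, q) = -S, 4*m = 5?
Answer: -105/4 ≈ -26.250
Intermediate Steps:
m = 5/4 (m = (1/4)*5 = 5/4 ≈ 1.2500)
M(z) = 4 + z (M(z) = z + 4 = 4 + z)
T(N) = 1 (T(N) = sqrt(1) = 1)
u(P) = 7 (u(P) = 6 - (-1) = 6 - 1*(-1) = 6 + 1 = 7)
L(K) = -21/4 (L(K) = -(4 + 5/4) = -1*21/4 = -21/4)
L(-1)*(u(T(4)) - 2) = -21*(7 - 2)/4 = -21/4*5 = -105/4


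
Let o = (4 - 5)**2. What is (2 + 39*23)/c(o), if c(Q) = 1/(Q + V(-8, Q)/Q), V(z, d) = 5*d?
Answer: 5394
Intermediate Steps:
o = 1 (o = (-1)**2 = 1)
c(Q) = 1/(5 + Q) (c(Q) = 1/(Q + (5*Q)/Q) = 1/(Q + 5) = 1/(5 + Q))
(2 + 39*23)/c(o) = (2 + 39*23)/(1/(5 + 1)) = (2 + 897)/(1/6) = 899/(1/6) = 899*6 = 5394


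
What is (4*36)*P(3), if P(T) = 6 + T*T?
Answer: 2160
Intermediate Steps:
P(T) = 6 + T²
(4*36)*P(3) = (4*36)*(6 + 3²) = 144*(6 + 9) = 144*15 = 2160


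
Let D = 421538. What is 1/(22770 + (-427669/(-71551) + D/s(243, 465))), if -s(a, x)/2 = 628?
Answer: 44934028/1008335660973 ≈ 4.4563e-5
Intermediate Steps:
s(a, x) = -1256 (s(a, x) = -2*628 = -1256)
1/(22770 + (-427669/(-71551) + D/s(243, 465))) = 1/(22770 + (-427669/(-71551) + 421538/(-1256))) = 1/(22770 + (-427669*(-1/71551) + 421538*(-1/1256))) = 1/(22770 + (427669/71551 - 210769/628)) = 1/(22770 - 14812156587/44934028) = 1/(1008335660973/44934028) = 44934028/1008335660973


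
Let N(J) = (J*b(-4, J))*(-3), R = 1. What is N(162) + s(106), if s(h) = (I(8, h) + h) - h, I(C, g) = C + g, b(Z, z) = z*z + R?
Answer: -12754956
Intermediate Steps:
b(Z, z) = 1 + z² (b(Z, z) = z*z + 1 = z² + 1 = 1 + z²)
s(h) = 8 + h (s(h) = ((8 + h) + h) - h = (8 + 2*h) - h = 8 + h)
N(J) = -3*J*(1 + J²) (N(J) = (J*(1 + J²))*(-3) = -3*J*(1 + J²))
N(162) + s(106) = -3*162*(1 + 162²) + (8 + 106) = -3*162*(1 + 26244) + 114 = -3*162*26245 + 114 = -12755070 + 114 = -12754956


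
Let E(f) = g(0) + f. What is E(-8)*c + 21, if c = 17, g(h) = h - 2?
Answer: -149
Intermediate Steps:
g(h) = -2 + h
E(f) = -2 + f (E(f) = (-2 + 0) + f = -2 + f)
E(-8)*c + 21 = (-2 - 8)*17 + 21 = -10*17 + 21 = -170 + 21 = -149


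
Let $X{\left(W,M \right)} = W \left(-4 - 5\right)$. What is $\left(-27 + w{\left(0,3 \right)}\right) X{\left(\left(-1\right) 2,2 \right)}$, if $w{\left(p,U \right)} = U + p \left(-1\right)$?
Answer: $-432$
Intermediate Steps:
$X{\left(W,M \right)} = - 9 W$ ($X{\left(W,M \right)} = W \left(-9\right) = - 9 W$)
$w{\left(p,U \right)} = U - p$
$\left(-27 + w{\left(0,3 \right)}\right) X{\left(\left(-1\right) 2,2 \right)} = \left(-27 + \left(3 - 0\right)\right) \left(- 9 \left(\left(-1\right) 2\right)\right) = \left(-27 + \left(3 + 0\right)\right) \left(\left(-9\right) \left(-2\right)\right) = \left(-27 + 3\right) 18 = \left(-24\right) 18 = -432$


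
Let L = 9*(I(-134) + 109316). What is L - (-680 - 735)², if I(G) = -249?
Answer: -1020622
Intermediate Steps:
L = 981603 (L = 9*(-249 + 109316) = 9*109067 = 981603)
L - (-680 - 735)² = 981603 - (-680 - 735)² = 981603 - 1*(-1415)² = 981603 - 1*2002225 = 981603 - 2002225 = -1020622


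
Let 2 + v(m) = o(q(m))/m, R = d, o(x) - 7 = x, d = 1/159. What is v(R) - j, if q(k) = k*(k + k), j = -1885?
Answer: 476366/159 ≈ 2996.0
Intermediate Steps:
d = 1/159 ≈ 0.0062893
q(k) = 2*k² (q(k) = k*(2*k) = 2*k²)
o(x) = 7 + x
R = 1/159 ≈ 0.0062893
v(m) = -2 + (7 + 2*m²)/m
v(R) - j = (-2 + 2*(1/159) + 7/(1/159)) - 1*(-1885) = (-2 + 2/159 + 7*159) + 1885 = (-2 + 2/159 + 1113) + 1885 = 176651/159 + 1885 = 476366/159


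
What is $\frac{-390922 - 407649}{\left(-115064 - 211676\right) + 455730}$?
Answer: $- \frac{798571}{128990} \approx -6.191$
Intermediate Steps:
$\frac{-390922 - 407649}{\left(-115064 - 211676\right) + 455730} = - \frac{798571}{-326740 + 455730} = - \frac{798571}{128990}$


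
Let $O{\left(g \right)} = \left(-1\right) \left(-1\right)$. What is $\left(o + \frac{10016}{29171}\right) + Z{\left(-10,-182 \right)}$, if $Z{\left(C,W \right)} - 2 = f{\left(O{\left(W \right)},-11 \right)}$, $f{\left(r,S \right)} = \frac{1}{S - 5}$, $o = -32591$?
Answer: $- \frac{15210328419}{466736} \approx -32589.0$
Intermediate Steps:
$O{\left(g \right)} = 1$
$f{\left(r,S \right)} = \frac{1}{-5 + S}$
$Z{\left(C,W \right)} = \frac{31}{16}$ ($Z{\left(C,W \right)} = 2 + \frac{1}{-5 - 11} = 2 + \frac{1}{-16} = 2 - \frac{1}{16} = \frac{31}{16}$)
$\left(o + \frac{10016}{29171}\right) + Z{\left(-10,-182 \right)} = \left(-32591 + \frac{10016}{29171}\right) + \frac{31}{16} = - \frac{950702045}{29171} + \frac{31}{16} = - \frac{15210328419}{466736}$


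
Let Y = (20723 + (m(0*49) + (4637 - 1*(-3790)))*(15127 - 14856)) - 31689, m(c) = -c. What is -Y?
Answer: -2272751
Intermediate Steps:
Y = 2272751 (Y = (20723 + (-0*49 + (4637 - 1*(-3790)))*(15127 - 14856)) - 31689 = (20723 + (-1*0 + (4637 + 3790))*271) - 31689 = (20723 + (0 + 8427)*271) - 31689 = (20723 + 8427*271) - 31689 = (20723 + 2283717) - 31689 = 2304440 - 31689 = 2272751)
-Y = -1*2272751 = -2272751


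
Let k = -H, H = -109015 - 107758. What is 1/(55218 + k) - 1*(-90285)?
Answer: 24556707436/271991 ≈ 90285.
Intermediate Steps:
H = -216773
k = 216773 (k = -1*(-216773) = 216773)
1/(55218 + k) - 1*(-90285) = 1/(55218 + 216773) - 1*(-90285) = 1/271991 + 90285 = 24556707436/271991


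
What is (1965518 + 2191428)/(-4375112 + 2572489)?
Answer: -4156946/1802623 ≈ -2.3061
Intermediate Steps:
(1965518 + 2191428)/(-4375112 + 2572489) = 4156946/(-1802623) = 4156946*(-1/1802623) = -4156946/1802623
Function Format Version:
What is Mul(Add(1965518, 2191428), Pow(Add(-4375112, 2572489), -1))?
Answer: Rational(-4156946, 1802623) ≈ -2.3061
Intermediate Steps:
Mul(Add(1965518, 2191428), Pow(Add(-4375112, 2572489), -1)) = Mul(4156946, Pow(-1802623, -1)) = Mul(4156946, Rational(-1, 1802623)) = Rational(-4156946, 1802623)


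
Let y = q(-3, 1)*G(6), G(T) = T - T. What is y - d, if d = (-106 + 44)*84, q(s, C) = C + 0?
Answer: 5208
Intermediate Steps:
q(s, C) = C
G(T) = 0
d = -5208 (d = -62*84 = -5208)
y = 0 (y = 1*0 = 0)
y - d = 0 - 1*(-5208) = 0 + 5208 = 5208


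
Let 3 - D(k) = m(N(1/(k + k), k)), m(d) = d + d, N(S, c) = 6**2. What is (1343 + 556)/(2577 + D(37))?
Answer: 633/836 ≈ 0.75718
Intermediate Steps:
N(S, c) = 36
m(d) = 2*d
D(k) = -69 (D(k) = 3 - 2*36 = 3 - 1*72 = 3 - 72 = -69)
(1343 + 556)/(2577 + D(37)) = (1343 + 556)/(2577 - 69) = 1899/2508 = 1899*(1/2508) = 633/836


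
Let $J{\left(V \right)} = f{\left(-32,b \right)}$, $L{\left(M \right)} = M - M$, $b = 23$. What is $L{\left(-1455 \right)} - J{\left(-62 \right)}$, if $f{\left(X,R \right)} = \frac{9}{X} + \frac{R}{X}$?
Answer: $1$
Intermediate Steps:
$L{\left(M \right)} = 0$
$J{\left(V \right)} = -1$ ($J{\left(V \right)} = \frac{9 + 23}{-32} = \left(- \frac{1}{32}\right) 32 = -1$)
$L{\left(-1455 \right)} - J{\left(-62 \right)} = 0 - -1 = 0 + 1 = 1$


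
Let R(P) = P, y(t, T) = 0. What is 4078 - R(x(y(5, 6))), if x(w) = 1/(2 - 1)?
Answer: 4077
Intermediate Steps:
x(w) = 1 (x(w) = 1/1 = 1)
4078 - R(x(y(5, 6))) = 4078 - 1*1 = 4078 - 1 = 4077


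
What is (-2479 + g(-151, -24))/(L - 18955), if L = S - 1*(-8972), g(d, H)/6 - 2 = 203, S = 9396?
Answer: 1249/587 ≈ 2.1278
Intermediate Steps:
g(d, H) = 1230 (g(d, H) = 12 + 6*203 = 12 + 1218 = 1230)
L = 18368 (L = 9396 - 1*(-8972) = 9396 + 8972 = 18368)
(-2479 + g(-151, -24))/(L - 18955) = (-2479 + 1230)/(18368 - 18955) = -1249/(-587) = -1249*(-1/587) = 1249/587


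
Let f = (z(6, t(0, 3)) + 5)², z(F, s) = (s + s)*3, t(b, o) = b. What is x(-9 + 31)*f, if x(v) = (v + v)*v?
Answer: 24200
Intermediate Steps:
z(F, s) = 6*s (z(F, s) = (2*s)*3 = 6*s)
x(v) = 2*v² (x(v) = (2*v)*v = 2*v²)
f = 25 (f = (6*0 + 5)² = (0 + 5)² = 5² = 25)
x(-9 + 31)*f = (2*(-9 + 31)²)*25 = (2*22²)*25 = (2*484)*25 = 968*25 = 24200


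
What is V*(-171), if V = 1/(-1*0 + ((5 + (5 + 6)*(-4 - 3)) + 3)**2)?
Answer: -19/529 ≈ -0.035917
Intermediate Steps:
V = 1/4761 (V = 1/(0 + ((5 + 11*(-7)) + 3)**2) = 1/(0 + ((5 - 77) + 3)**2) = 1/(0 + (-72 + 3)**2) = 1/(0 + (-69)**2) = 1/(0 + 4761) = 1/4761 ≈ 0.00021004)
V*(-171) = (1/4761)*(-171) = -19/529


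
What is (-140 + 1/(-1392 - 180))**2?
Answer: 48435646561/2471184 ≈ 19600.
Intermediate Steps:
(-140 + 1/(-1392 - 180))**2 = (-140 + 1/(-1572))**2 = (-140 - 1/1572)**2 = (-220081/1572)**2 = 48435646561/2471184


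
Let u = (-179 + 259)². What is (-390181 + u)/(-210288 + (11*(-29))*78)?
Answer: 127927/78390 ≈ 1.6319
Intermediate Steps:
u = 6400 (u = 80² = 6400)
(-390181 + u)/(-210288 + (11*(-29))*78) = (-390181 + 6400)/(-210288 + (11*(-29))*78) = -383781/(-210288 - 319*78) = -383781/(-210288 - 24882) = -383781/(-235170) = -383781*(-1/235170) = 127927/78390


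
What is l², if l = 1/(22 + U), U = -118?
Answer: 1/9216 ≈ 0.00010851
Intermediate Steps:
l = -1/96 (l = 1/(22 - 118) = 1/(-96) = -1/96 ≈ -0.010417)
l² = (-1/96)² = 1/9216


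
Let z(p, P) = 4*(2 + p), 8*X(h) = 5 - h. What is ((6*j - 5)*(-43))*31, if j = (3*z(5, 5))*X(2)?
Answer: -245272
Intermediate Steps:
X(h) = 5/8 - h/8 (X(h) = (5 - h)/8 = 5/8 - h/8)
z(p, P) = 8 + 4*p
j = 63/2 (j = (3*(8 + 4*5))*(5/8 - ⅛*2) = (3*(8 + 20))*(5/8 - ¼) = (3*28)*(3/8) = 84*(3/8) = 63/2 ≈ 31.500)
((6*j - 5)*(-43))*31 = ((6*(63/2) - 5)*(-43))*31 = ((189 - 5)*(-43))*31 = (184*(-43))*31 = -7912*31 = -245272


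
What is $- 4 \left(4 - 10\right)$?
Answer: $24$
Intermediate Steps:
$- 4 \left(4 - 10\right) = \left(-4\right) \left(-6\right) = 24$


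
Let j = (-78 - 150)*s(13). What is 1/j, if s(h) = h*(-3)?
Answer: 1/8892 ≈ 0.00011246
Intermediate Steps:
s(h) = -3*h
j = 8892 (j = (-78 - 150)*(-3*13) = -228*(-39) = 8892)
1/j = 1/8892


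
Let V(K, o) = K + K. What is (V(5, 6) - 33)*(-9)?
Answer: 207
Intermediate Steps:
V(K, o) = 2*K
(V(5, 6) - 33)*(-9) = (2*5 - 33)*(-9) = (10 - 33)*(-9) = -23*(-9) = 207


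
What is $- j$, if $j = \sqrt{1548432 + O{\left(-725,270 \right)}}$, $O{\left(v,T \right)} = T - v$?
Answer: $- \sqrt{1549427} \approx -1244.8$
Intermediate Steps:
$j = \sqrt{1549427}$ ($j = \sqrt{1548432 + \left(270 - -725\right)} = \sqrt{1548432 + \left(270 + 725\right)} = \sqrt{1548432 + 995} = \sqrt{1549427} \approx 1244.8$)
$- j = - \sqrt{1549427}$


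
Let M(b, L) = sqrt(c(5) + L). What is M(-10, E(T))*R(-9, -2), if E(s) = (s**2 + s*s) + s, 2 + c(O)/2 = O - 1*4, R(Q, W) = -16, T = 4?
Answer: -16*sqrt(34) ≈ -93.295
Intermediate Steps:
c(O) = -12 + 2*O (c(O) = -4 + 2*(O - 1*4) = -4 + 2*(O - 4) = -4 + 2*(-4 + O) = -4 + (-8 + 2*O) = -12 + 2*O)
E(s) = s + 2*s**2 (E(s) = (s**2 + s**2) + s = 2*s**2 + s = s + 2*s**2)
M(b, L) = sqrt(-2 + L) (M(b, L) = sqrt((-12 + 2*5) + L) = sqrt((-12 + 10) + L) = sqrt(-2 + L))
M(-10, E(T))*R(-9, -2) = sqrt(-2 + 4*(1 + 2*4))*(-16) = sqrt(-2 + 4*(1 + 8))*(-16) = sqrt(-2 + 4*9)*(-16) = sqrt(-2 + 36)*(-16) = sqrt(34)*(-16) = -16*sqrt(34)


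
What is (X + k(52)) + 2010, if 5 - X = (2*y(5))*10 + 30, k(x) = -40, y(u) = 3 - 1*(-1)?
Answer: 1865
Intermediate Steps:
y(u) = 4 (y(u) = 3 + 1 = 4)
X = -105 (X = 5 - ((2*4)*10 + 30) = 5 - (8*10 + 30) = 5 - (80 + 30) = 5 - 1*110 = 5 - 110 = -105)
(X + k(52)) + 2010 = (-105 - 40) + 2010 = -145 + 2010 = 1865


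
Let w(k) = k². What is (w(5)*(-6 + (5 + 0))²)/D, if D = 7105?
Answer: 5/1421 ≈ 0.0035186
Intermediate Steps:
(w(5)*(-6 + (5 + 0))²)/D = (5²*(-6 + (5 + 0))²)/7105 = (25*(-6 + 5)²)*(1/7105) = (25*(-1)²)*(1/7105) = (25*1)*(1/7105) = 25*(1/7105) = 5/1421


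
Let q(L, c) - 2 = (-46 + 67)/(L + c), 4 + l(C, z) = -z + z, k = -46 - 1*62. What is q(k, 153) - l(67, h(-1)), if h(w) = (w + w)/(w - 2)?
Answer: 97/15 ≈ 6.4667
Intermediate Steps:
k = -108 (k = -46 - 62 = -108)
h(w) = 2*w/(-2 + w) (h(w) = (2*w)/(-2 + w) = 2*w/(-2 + w))
l(C, z) = -4 (l(C, z) = -4 + (-z + z) = -4 + 0 = -4)
q(L, c) = 2 + 21/(L + c) (q(L, c) = 2 + (-46 + 67)/(L + c) = 2 + 21/(L + c))
q(k, 153) - l(67, h(-1)) = (21 + 2*(-108) + 2*153)/(-108 + 153) - 1*(-4) = (21 - 216 + 306)/45 + 4 = (1/45)*111 + 4 = 37/15 + 4 = 97/15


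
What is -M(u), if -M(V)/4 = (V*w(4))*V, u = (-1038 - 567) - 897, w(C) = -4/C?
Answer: -25040016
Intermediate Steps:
u = -2502 (u = -1605 - 897 = -2502)
M(V) = 4*V² (M(V) = -4*V*(-4/4)*V = -4*V*(-4*¼)*V = -4*V*(-1)*V = -4*(-V)*V = -(-4)*V² = 4*V²)
-M(u) = -4*(-2502)² = -4*6260004 = -1*25040016 = -25040016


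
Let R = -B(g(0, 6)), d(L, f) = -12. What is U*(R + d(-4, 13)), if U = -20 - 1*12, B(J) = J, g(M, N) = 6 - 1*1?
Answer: 544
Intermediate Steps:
g(M, N) = 5 (g(M, N) = 6 - 1 = 5)
U = -32 (U = -20 - 12 = -32)
R = -5 (R = -1*5 = -5)
U*(R + d(-4, 13)) = -32*(-5 - 12) = -32*(-17) = 544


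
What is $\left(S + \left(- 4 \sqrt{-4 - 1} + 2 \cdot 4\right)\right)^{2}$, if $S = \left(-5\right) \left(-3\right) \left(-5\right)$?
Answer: $4409 + 536 i \sqrt{5} \approx 4409.0 + 1198.5 i$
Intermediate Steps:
$S = -75$ ($S = 15 \left(-5\right) = -75$)
$\left(S + \left(- 4 \sqrt{-4 - 1} + 2 \cdot 4\right)\right)^{2} = \left(-75 + \left(- 4 \sqrt{-4 - 1} + 2 \cdot 4\right)\right)^{2} = \left(-75 + \left(- 4 \sqrt{-5} + 8\right)\right)^{2} = \left(-75 + \left(- 4 i \sqrt{5} + 8\right)\right)^{2} = \left(-75 + \left(8 - 4 i \sqrt{5}\right)\right)^{2} = \left(-67 - 4 i \sqrt{5}\right)^{2}$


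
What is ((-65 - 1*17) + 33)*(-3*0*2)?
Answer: 0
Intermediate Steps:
((-65 - 1*17) + 33)*(-3*0*2) = ((-65 - 17) + 33)*(0*2) = (-82 + 33)*0 = -49*0 = 0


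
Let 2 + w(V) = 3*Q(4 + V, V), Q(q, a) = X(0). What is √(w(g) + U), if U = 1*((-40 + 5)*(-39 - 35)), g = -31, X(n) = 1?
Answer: √2591 ≈ 50.902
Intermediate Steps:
Q(q, a) = 1
w(V) = 1 (w(V) = -2 + 3*1 = -2 + 3 = 1)
U = 2590 (U = 1*(-35*(-74)) = 1*2590 = 2590)
√(w(g) + U) = √(1 + 2590) = √2591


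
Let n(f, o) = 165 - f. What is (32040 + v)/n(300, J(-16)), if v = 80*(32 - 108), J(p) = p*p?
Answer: -5192/27 ≈ -192.30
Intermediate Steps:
J(p) = p**2
v = -6080 (v = 80*(-76) = -6080)
(32040 + v)/n(300, J(-16)) = (32040 - 6080)/(165 - 1*300) = 25960/(165 - 300) = 25960/(-135) = 25960*(-1/135) = -5192/27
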